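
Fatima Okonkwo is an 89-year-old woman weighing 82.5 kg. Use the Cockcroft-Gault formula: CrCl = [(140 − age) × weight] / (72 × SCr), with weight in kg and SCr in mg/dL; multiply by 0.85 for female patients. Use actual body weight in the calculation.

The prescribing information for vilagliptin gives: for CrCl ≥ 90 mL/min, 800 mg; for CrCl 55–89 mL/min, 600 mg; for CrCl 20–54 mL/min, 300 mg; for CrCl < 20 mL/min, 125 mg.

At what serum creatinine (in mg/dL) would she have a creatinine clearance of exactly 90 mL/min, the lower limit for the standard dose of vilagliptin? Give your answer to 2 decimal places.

Standard dose requires CrCl ≥ 90 mL/min.
Set (140 − 89) × 82.5 × 0.85 / (72 × SCr) = 90
SCr = (140 − 89) × 82.5 × 0.85 / (72 × 90) = 0.552 mg/dL

0.55 mg/dL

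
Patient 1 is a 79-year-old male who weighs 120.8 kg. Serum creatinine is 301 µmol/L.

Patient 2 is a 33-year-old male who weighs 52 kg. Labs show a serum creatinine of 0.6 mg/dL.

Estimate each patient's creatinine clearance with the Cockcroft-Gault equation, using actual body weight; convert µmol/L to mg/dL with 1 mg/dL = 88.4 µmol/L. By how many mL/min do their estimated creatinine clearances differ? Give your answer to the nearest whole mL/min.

Patient 1: SCr = 301 / 88.4 = 3.405 mg/dL
Patient 1: CrCl = (140 − 79) × 120.8 / (72 × 3.405) = 7368.8 / 245.16 ≈ 30.1 mL/min
Patient 2: CrCl = (140 − 33) × 52 / (72 × 0.6) = 5564.0 / 43.20 ≈ 128.8 mL/min
|30.1 − 128.8| = 98.7 mL/min

99 mL/min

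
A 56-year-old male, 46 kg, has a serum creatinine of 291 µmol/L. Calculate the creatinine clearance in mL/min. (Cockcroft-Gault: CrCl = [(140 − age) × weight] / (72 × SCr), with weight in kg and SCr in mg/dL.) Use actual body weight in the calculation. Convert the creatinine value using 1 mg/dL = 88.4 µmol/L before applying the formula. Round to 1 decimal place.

16.3 mL/min

SCr = 291 / 88.4 = 3.292 mg/dL
CrCl = (140 − 56) × 46 / (72 × 3.292) = 3864.0 / 237.02 ≈ 16.3 mL/min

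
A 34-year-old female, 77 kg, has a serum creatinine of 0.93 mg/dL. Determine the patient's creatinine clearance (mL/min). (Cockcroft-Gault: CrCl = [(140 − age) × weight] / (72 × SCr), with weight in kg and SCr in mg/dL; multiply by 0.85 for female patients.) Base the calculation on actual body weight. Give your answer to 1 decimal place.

103.6 mL/min

CrCl = (140 − 34) × 77 / (72 × 0.93) × 0.85 = 8162.0 / 66.96 × 0.85 ≈ 103.6 mL/min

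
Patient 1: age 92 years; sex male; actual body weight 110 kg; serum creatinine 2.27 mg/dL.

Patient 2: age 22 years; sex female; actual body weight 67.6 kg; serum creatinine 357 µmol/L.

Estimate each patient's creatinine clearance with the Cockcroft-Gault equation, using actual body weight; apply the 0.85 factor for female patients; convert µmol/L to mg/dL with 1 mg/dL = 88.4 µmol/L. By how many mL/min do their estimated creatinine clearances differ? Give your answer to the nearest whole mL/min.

Patient 1: CrCl = (140 − 92) × 110 / (72 × 2.27) = 5280.0 / 163.44 ≈ 32.3 mL/min
Patient 2: SCr = 357 / 88.4 = 4.038 mg/dL
Patient 2: CrCl = (140 − 22) × 67.6 / (72 × 4.038) × 0.85 = 7976.8 / 290.74 × 0.85 ≈ 23.3 mL/min
|32.3 − 23.3| = 9.0 mL/min

9 mL/min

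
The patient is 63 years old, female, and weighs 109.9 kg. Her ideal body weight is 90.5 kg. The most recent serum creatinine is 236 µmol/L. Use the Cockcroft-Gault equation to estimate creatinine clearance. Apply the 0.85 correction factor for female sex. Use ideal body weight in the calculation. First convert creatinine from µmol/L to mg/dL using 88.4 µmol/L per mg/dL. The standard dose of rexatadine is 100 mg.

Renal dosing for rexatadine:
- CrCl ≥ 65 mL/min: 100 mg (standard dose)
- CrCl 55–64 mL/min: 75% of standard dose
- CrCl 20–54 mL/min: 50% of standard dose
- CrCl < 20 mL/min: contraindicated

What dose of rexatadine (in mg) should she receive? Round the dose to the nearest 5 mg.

SCr = 236 / 88.4 = 2.67 mg/dL
CrCl = (140 − 63) × 90.5 / (72 × 2.67) × 0.85 = 6968.5 / 192.24 × 0.85 ≈ 30.8 mL/min
CrCl ≈ 31 mL/min → bracket 20–54 mL/min.
50% of 100 mg = 50 mg

50 mg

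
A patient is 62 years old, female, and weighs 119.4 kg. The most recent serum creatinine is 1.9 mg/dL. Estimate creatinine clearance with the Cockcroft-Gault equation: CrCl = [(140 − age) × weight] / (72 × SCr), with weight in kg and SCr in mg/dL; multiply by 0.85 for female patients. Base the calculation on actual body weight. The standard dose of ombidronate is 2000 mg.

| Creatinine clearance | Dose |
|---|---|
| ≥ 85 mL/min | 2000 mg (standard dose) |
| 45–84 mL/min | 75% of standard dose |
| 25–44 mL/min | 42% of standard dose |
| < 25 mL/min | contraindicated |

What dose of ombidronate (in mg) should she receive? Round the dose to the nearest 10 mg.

1500 mg

CrCl = (140 − 62) × 119.4 / (72 × 1.9) × 0.85 = 9313.2 / 136.80 × 0.85 ≈ 57.9 mL/min
CrCl ≈ 58 mL/min → bracket 45–84 mL/min.
75% of 2000 mg = 1500 mg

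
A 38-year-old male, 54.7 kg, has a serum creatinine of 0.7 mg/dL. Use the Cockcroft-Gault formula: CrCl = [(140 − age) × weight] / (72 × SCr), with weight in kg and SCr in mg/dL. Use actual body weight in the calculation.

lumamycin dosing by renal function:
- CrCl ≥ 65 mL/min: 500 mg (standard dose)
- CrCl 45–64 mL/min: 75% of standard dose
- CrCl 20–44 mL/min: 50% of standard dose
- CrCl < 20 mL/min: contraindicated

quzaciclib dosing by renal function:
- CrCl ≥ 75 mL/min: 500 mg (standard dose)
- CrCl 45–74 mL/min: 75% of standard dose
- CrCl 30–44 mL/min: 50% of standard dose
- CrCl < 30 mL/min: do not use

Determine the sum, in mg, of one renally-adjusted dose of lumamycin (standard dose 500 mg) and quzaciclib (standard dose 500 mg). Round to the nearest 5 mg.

1000 mg

CrCl = (140 − 38) × 54.7 / (72 × 0.7) = 5579.4 / 50.40 ≈ 110.7 mL/min
CrCl ≈ 111 mL/min.
lumamycin: ≥ 65 mL/min → 100% of 500 mg = 500 mg.
quzaciclib: ≥ 75 mL/min → 100% of 500 mg = 500 mg.
Total = 500 + 500 = 1000 mg.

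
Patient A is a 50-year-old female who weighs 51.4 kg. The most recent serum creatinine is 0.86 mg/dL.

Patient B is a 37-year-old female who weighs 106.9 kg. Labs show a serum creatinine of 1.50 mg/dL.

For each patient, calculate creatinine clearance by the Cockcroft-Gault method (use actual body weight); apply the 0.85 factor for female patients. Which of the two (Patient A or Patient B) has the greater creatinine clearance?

Patient B

Patient A: CrCl = (140 − 50) × 51.4 / (72 × 0.86) × 0.85 = 4626.0 / 61.92 × 0.85 ≈ 63.5 mL/min
Patient B: CrCl = (140 − 37) × 106.9 / (72 × 1.5) × 0.85 = 11010.7 / 108.00 × 0.85 ≈ 86.7 mL/min
63.5 vs 86.7 mL/min → Patient B is higher.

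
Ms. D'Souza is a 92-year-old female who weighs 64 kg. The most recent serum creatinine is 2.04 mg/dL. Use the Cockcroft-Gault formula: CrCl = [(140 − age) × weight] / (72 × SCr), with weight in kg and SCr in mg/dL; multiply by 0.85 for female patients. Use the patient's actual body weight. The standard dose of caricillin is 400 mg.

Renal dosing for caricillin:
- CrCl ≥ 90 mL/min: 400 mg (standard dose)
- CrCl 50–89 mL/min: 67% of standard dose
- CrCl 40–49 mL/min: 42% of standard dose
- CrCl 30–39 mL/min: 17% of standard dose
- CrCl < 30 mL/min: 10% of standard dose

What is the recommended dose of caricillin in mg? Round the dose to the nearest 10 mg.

40 mg

CrCl = (140 − 92) × 64 / (72 × 2.04) × 0.85 = 3072.0 / 146.88 × 0.85 ≈ 17.8 mL/min
CrCl ≈ 18 mL/min → bracket < 30 mL/min.
10% of 400 mg = 40 mg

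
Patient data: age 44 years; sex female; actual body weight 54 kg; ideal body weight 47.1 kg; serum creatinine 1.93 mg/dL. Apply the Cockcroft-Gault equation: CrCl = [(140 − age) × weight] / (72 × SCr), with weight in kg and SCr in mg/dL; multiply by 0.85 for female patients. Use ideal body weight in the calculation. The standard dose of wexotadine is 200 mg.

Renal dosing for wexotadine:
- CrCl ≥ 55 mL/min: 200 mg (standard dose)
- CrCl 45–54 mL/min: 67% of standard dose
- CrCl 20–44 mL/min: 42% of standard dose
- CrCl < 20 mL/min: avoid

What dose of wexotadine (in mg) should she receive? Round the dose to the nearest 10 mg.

80 mg

CrCl = (140 − 44) × 47.1 / (72 × 1.93) × 0.85 = 4521.6 / 138.96 × 0.85 ≈ 27.7 mL/min
CrCl ≈ 28 mL/min → bracket 20–44 mL/min.
42% of 200 mg = 84 mg → 80 mg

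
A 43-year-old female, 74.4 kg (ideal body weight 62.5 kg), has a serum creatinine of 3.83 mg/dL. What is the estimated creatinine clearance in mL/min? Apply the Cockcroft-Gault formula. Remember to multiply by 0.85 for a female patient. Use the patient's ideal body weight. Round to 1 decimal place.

CrCl = (140 − 43) × 62.5 / (72 × 3.83) × 0.85 = 6062.5 / 275.76 × 0.85 ≈ 18.7 mL/min

18.7 mL/min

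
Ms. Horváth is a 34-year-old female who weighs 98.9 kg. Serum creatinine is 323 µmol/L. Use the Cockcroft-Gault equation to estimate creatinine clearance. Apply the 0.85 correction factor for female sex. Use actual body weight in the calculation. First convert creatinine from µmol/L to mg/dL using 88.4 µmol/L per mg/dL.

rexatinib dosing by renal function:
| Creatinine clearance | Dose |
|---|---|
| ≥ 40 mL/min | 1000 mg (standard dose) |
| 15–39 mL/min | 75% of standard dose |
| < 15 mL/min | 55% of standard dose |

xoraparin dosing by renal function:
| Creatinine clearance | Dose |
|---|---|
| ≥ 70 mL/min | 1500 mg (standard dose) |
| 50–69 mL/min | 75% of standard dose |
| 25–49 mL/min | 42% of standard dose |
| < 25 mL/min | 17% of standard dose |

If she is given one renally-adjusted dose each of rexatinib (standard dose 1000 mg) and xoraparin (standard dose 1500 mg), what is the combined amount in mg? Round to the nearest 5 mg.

1380 mg

SCr = 323 / 88.4 = 3.654 mg/dL
CrCl = (140 − 34) × 98.9 / (72 × 3.654) × 0.85 = 10483.4 / 263.09 × 0.85 ≈ 33.9 mL/min
CrCl ≈ 34 mL/min.
rexatinib: 15–39 mL/min → 75% of 1000 mg = 750 mg.
xoraparin: 25–49 mL/min → 42% of 1500 mg = 630 mg.
Total = 750 + 630 = 1380 mg.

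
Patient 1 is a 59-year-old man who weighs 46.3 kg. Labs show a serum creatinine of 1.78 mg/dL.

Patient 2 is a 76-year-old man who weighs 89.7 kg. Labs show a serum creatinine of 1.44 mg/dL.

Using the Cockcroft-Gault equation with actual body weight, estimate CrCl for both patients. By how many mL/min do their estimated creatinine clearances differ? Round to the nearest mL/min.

Patient 1: CrCl = (140 − 59) × 46.3 / (72 × 1.78) = 3750.3 / 128.16 ≈ 29.3 mL/min
Patient 2: CrCl = (140 − 76) × 89.7 / (72 × 1.44) = 5740.8 / 103.68 ≈ 55.4 mL/min
|29.3 − 55.4| = 26.1 mL/min

26 mL/min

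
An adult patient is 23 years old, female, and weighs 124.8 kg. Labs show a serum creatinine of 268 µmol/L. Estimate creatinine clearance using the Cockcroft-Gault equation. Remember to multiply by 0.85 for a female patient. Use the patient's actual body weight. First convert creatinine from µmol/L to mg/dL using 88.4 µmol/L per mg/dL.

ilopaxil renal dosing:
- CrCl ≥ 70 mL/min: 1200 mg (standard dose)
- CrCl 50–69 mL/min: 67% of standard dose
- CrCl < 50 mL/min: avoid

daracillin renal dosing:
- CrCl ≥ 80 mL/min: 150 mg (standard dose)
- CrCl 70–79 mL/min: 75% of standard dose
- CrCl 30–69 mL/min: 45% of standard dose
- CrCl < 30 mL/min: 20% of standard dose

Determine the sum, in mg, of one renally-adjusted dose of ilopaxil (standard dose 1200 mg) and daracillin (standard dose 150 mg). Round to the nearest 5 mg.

SCr = 268 / 88.4 = 3.032 mg/dL
CrCl = (140 − 23) × 124.8 / (72 × 3.032) × 0.85 = 14601.6 / 218.30 × 0.85 ≈ 56.9 mL/min
CrCl ≈ 57 mL/min.
ilopaxil: 50–69 mL/min → 67% of 1200 mg = 804 mg.
daracillin: 30–69 mL/min → 45% of 150 mg = 67.5 mg.
Total = 804 + 67.5 = 871.5 mg.

870 mg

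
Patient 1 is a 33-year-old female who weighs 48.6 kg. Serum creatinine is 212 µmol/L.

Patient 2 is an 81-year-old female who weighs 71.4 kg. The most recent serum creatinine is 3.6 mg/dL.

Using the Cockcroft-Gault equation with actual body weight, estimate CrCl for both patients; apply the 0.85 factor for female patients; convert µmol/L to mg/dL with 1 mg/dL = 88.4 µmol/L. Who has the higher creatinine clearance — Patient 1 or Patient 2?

Patient 1

Patient 1: SCr = 212 / 88.4 = 2.398 mg/dL
Patient 1: CrCl = (140 − 33) × 48.6 / (72 × 2.398) × 0.85 = 5200.2 / 172.66 × 0.85 ≈ 25.6 mL/min
Patient 2: CrCl = (140 − 81) × 71.4 / (72 × 3.6) × 0.85 = 4212.6 / 259.20 × 0.85 ≈ 13.8 mL/min
25.6 vs 13.8 mL/min → Patient 1 is higher.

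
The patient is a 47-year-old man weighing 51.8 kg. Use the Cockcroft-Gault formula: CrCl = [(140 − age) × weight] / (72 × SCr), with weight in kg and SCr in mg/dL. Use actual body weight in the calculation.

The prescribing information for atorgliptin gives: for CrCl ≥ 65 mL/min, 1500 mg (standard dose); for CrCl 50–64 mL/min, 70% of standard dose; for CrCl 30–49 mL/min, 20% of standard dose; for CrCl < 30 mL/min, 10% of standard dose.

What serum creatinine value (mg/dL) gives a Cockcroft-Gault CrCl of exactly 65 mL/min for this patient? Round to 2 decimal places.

1.03 mg/dL

Standard dose requires CrCl ≥ 65 mL/min.
Set (140 − 47) × 51.8 / (72 × SCr) = 65
SCr = (140 − 47) × 51.8 / (72 × 65) = 1.029 mg/dL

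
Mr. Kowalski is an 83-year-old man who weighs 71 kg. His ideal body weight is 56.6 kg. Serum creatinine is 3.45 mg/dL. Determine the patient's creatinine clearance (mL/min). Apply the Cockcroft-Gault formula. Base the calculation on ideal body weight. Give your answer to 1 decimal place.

CrCl = (140 − 83) × 56.6 / (72 × 3.45) = 3226.2 / 248.40 ≈ 13.0 mL/min

13.0 mL/min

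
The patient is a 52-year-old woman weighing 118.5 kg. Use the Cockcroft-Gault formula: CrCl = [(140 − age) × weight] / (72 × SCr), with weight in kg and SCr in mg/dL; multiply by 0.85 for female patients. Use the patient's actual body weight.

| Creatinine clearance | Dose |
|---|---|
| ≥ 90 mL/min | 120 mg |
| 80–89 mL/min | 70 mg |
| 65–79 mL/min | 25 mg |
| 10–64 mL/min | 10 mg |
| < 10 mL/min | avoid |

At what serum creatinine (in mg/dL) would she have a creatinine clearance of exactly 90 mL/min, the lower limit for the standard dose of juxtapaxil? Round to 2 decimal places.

Standard dose requires CrCl ≥ 90 mL/min.
Set (140 − 52) × 118.5 × 0.85 / (72 × SCr) = 90
SCr = (140 − 52) × 118.5 × 0.85 / (72 × 90) = 1.368 mg/dL

1.37 mg/dL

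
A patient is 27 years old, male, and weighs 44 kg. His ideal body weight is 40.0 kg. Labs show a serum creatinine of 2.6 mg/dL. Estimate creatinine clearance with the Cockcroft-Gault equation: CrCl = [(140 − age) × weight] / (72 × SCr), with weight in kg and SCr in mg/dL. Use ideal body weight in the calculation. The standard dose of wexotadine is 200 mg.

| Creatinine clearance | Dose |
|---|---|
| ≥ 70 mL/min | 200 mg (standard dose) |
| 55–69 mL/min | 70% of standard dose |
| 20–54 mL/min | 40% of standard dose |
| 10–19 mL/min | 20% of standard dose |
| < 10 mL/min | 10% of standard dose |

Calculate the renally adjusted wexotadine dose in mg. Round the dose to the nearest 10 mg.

CrCl = (140 − 27) × 40 / (72 × 2.6) = 4520.0 / 187.20 ≈ 24.1 mL/min
CrCl ≈ 24 mL/min → bracket 20–54 mL/min.
40% of 200 mg = 80 mg

80 mg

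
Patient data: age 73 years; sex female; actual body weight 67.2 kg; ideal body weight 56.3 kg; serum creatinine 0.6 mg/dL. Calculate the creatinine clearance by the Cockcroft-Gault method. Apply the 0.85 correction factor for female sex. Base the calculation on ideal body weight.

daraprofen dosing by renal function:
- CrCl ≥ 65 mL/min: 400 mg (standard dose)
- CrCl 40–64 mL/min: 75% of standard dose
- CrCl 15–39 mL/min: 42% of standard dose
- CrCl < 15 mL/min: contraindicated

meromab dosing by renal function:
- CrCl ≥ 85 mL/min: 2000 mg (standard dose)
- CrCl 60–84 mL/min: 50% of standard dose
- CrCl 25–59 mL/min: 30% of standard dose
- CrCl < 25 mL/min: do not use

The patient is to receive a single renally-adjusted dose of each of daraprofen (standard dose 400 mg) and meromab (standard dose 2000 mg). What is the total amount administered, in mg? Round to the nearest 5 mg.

CrCl = (140 − 73) × 56.3 / (72 × 0.6) × 0.85 = 3772.1 / 43.20 × 0.85 ≈ 74.2 mL/min
CrCl ≈ 74 mL/min.
daraprofen: ≥ 65 mL/min → 100% of 400 mg = 400 mg.
meromab: 60–84 mL/min → 50% of 2000 mg = 1000 mg.
Total = 400 + 1000 = 1400 mg.

1400 mg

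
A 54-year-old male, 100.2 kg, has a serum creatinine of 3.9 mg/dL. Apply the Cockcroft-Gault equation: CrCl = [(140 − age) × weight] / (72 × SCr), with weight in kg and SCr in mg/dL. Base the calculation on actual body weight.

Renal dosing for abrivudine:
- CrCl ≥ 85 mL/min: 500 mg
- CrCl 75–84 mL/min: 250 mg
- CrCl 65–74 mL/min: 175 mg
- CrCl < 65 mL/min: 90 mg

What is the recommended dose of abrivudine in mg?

CrCl = (140 − 54) × 100.2 / (72 × 3.9) = 8617.2 / 280.80 ≈ 30.7 mL/min
CrCl ≈ 31 mL/min → bracket < 65 mL/min.
Dose for this bracket: 90 mg.

90 mg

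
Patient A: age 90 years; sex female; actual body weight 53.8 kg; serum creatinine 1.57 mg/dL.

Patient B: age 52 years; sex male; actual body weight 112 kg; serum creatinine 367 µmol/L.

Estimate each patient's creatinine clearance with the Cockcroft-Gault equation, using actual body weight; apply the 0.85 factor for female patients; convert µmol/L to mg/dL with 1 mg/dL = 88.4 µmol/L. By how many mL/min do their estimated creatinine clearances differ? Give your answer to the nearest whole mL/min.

Patient A: CrCl = (140 − 90) × 53.8 / (72 × 1.57) × 0.85 = 2690.0 / 113.04 × 0.85 ≈ 20.2 mL/min
Patient B: SCr = 367 / 88.4 = 4.152 mg/dL
Patient B: CrCl = (140 − 52) × 112 / (72 × 4.152) = 9856.0 / 298.94 ≈ 33.0 mL/min
|20.2 − 33.0| = 12.8 mL/min

13 mL/min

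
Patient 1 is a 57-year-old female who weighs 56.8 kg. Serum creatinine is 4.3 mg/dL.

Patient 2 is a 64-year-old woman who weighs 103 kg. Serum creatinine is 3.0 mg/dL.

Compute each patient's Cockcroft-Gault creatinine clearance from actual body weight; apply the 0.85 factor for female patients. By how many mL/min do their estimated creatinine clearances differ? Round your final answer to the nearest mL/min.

Patient 1: CrCl = (140 − 57) × 56.8 / (72 × 4.3) × 0.85 = 4714.4 / 309.60 × 0.85 ≈ 12.9 mL/min
Patient 2: CrCl = (140 − 64) × 103 / (72 × 3) × 0.85 = 7828.0 / 216.00 × 0.85 ≈ 30.8 mL/min
|12.9 − 30.8| = 17.9 mL/min

18 mL/min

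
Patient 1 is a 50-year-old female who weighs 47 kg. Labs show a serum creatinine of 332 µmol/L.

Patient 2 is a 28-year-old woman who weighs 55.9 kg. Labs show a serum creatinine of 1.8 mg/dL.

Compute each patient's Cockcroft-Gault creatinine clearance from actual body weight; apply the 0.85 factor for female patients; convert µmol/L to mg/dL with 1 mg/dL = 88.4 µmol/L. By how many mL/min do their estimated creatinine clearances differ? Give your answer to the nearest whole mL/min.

Patient 1: SCr = 332 / 88.4 = 3.756 mg/dL
Patient 1: CrCl = (140 − 50) × 47 / (72 × 3.756) × 0.85 = 4230.0 / 270.43 × 0.85 ≈ 13.3 mL/min
Patient 2: CrCl = (140 − 28) × 55.9 / (72 × 1.8) × 0.85 = 6260.8 / 129.60 × 0.85 ≈ 41.1 mL/min
|13.3 − 41.1| = 27.8 mL/min

28 mL/min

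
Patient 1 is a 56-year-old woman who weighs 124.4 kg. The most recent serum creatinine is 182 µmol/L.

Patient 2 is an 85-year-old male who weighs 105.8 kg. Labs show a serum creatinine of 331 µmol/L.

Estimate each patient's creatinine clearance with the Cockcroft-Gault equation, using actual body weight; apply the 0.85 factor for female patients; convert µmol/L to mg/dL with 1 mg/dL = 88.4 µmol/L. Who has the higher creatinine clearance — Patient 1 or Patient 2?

Patient 1: SCr = 182 / 88.4 = 2.059 mg/dL
Patient 1: CrCl = (140 − 56) × 124.4 / (72 × 2.059) × 0.85 = 10449.6 / 148.25 × 0.85 ≈ 59.9 mL/min
Patient 2: SCr = 331 / 88.4 = 3.744 mg/dL
Patient 2: CrCl = (140 − 85) × 105.8 / (72 × 3.744) = 5819.0 / 269.57 ≈ 21.6 mL/min
59.9 vs 21.6 mL/min → Patient 1 is higher.

Patient 1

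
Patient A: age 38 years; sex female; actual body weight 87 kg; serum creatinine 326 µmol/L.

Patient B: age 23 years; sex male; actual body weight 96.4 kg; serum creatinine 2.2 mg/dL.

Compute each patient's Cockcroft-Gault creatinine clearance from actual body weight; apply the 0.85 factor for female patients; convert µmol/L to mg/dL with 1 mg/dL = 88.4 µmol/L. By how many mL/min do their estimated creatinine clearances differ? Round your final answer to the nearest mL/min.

Patient A: SCr = 326 / 88.4 = 3.688 mg/dL
Patient A: CrCl = (140 − 38) × 87 / (72 × 3.688) × 0.85 = 8874.0 / 265.54 × 0.85 ≈ 28.4 mL/min
Patient B: CrCl = (140 − 23) × 96.4 / (72 × 2.2) = 11278.8 / 158.40 ≈ 71.2 mL/min
|28.4 − 71.2| = 42.8 mL/min

43 mL/min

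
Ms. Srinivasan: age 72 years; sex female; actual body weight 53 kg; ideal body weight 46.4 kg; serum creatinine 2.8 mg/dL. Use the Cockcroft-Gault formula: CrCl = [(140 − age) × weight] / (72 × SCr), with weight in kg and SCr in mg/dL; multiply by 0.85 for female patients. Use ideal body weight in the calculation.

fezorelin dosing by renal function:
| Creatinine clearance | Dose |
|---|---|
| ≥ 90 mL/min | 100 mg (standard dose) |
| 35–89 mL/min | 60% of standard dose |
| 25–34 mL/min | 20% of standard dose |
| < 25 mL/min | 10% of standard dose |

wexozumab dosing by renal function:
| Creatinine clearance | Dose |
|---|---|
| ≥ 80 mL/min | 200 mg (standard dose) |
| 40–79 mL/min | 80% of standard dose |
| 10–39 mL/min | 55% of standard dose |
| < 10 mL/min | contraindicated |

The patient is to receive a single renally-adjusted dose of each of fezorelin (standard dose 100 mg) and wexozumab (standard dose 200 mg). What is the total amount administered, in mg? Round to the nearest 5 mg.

CrCl = (140 − 72) × 46.4 / (72 × 2.8) × 0.85 = 3155.2 / 201.60 × 0.85 ≈ 13.3 mL/min
CrCl ≈ 13 mL/min.
fezorelin: < 25 mL/min → 10% of 100 mg = 10 mg.
wexozumab: 10–39 mL/min → 55% of 200 mg = 110 mg.
Total = 10 + 110 = 120 mg.

120 mg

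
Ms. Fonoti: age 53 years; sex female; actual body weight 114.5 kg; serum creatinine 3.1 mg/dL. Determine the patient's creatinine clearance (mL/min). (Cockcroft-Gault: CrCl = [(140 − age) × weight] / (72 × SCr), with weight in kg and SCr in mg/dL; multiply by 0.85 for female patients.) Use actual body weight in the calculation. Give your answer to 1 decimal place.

37.9 mL/min

CrCl = (140 − 53) × 114.5 / (72 × 3.1) × 0.85 = 9961.5 / 223.20 × 0.85 ≈ 37.9 mL/min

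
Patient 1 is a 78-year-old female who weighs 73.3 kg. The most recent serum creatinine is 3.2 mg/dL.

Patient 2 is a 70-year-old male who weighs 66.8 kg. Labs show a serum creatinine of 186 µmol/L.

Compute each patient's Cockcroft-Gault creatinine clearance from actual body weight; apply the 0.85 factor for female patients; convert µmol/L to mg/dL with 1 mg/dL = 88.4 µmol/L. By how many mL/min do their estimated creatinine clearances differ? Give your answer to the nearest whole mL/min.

14 mL/min

Patient 1: CrCl = (140 − 78) × 73.3 / (72 × 3.2) × 0.85 = 4544.6 / 230.40 × 0.85 ≈ 16.8 mL/min
Patient 2: SCr = 186 / 88.4 = 2.104 mg/dL
Patient 2: CrCl = (140 − 70) × 66.8 / (72 × 2.104) = 4676.0 / 151.49 ≈ 30.9 mL/min
|16.8 − 30.9| = 14.1 mL/min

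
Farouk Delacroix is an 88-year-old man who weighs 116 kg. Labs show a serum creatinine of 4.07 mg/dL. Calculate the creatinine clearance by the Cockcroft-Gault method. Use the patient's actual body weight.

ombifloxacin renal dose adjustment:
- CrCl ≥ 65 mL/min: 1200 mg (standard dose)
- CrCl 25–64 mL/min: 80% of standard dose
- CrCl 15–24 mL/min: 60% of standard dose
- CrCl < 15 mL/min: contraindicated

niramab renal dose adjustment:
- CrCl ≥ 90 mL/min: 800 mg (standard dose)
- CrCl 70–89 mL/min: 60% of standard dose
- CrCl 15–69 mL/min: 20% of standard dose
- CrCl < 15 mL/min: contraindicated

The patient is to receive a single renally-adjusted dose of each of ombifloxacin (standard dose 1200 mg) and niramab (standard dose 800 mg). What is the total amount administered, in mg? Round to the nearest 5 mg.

CrCl = (140 − 88) × 116 / (72 × 4.07) = 6032.0 / 293.04 ≈ 20.6 mL/min
CrCl ≈ 21 mL/min.
ombifloxacin: 15–24 mL/min → 60% of 1200 mg = 720 mg.
niramab: 15–69 mL/min → 20% of 800 mg = 160 mg.
Total = 720 + 160 = 880 mg.

880 mg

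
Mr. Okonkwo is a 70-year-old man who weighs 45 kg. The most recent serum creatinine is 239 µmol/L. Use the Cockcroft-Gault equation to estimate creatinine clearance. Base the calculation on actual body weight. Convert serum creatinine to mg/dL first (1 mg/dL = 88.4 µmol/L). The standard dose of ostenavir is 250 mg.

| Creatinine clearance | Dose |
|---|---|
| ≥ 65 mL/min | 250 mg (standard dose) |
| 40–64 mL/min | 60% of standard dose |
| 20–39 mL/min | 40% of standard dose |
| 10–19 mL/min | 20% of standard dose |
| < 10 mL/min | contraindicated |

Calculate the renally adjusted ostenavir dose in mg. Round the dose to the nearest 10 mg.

SCr = 239 / 88.4 = 2.704 mg/dL
CrCl = (140 − 70) × 45 / (72 × 2.704) = 3150.0 / 194.69 ≈ 16.2 mL/min
CrCl ≈ 16 mL/min → bracket 10–19 mL/min.
20% of 250 mg = 50 mg

50 mg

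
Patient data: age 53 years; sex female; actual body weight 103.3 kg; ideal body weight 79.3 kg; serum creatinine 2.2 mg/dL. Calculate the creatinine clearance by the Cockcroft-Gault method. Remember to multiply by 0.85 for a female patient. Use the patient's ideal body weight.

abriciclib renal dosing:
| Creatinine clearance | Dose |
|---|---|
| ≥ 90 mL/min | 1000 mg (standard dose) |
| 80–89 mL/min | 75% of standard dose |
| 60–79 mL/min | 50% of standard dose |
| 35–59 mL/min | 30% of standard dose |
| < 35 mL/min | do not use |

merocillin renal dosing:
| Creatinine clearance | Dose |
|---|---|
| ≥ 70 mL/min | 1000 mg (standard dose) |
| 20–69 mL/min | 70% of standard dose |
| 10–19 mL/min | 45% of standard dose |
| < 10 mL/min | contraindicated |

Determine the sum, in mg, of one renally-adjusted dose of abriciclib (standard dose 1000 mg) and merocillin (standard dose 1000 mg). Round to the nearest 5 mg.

CrCl = (140 − 53) × 79.3 / (72 × 2.2) × 0.85 = 6899.1 / 158.40 × 0.85 ≈ 37.0 mL/min
CrCl ≈ 37 mL/min.
abriciclib: 35–59 mL/min → 30% of 1000 mg = 300 mg.
merocillin: 20–69 mL/min → 70% of 1000 mg = 700 mg.
Total = 300 + 700 = 1000 mg.

1000 mg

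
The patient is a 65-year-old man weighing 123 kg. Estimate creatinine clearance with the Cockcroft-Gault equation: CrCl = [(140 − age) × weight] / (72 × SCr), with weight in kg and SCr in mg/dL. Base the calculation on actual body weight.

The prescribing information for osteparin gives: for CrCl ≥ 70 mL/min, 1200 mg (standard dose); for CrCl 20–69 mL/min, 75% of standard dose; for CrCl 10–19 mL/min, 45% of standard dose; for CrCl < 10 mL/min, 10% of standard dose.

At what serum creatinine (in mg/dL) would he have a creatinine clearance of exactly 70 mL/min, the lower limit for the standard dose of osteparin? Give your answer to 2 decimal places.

Standard dose requires CrCl ≥ 70 mL/min.
Set (140 − 65) × 123 / (72 × SCr) = 70
SCr = (140 − 65) × 123 / (72 × 70) = 1.830 mg/dL

1.83 mg/dL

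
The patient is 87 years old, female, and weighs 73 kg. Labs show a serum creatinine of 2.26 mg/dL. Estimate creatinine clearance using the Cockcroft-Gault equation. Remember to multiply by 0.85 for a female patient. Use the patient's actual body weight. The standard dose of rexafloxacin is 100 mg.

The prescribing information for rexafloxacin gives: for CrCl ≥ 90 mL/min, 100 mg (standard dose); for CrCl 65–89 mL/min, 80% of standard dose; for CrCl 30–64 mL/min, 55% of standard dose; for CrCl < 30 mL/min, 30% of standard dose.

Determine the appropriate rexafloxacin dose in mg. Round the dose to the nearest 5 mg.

CrCl = (140 − 87) × 73 / (72 × 2.26) × 0.85 = 3869.0 / 162.72 × 0.85 ≈ 20.2 mL/min
CrCl ≈ 20 mL/min → bracket < 30 mL/min.
30% of 100 mg = 30 mg

30 mg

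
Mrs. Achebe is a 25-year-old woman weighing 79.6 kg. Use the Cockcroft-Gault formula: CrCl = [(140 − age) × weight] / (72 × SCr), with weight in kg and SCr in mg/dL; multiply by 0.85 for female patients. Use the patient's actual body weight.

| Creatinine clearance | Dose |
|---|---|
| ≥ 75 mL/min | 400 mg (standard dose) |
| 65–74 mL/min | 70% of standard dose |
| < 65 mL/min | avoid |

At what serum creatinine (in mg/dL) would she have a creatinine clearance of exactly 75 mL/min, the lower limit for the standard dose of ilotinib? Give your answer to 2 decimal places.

Standard dose requires CrCl ≥ 75 mL/min.
Set (140 − 25) × 79.6 × 0.85 / (72 × SCr) = 75
SCr = (140 − 25) × 79.6 × 0.85 / (72 × 75) = 1.441 mg/dL

1.44 mg/dL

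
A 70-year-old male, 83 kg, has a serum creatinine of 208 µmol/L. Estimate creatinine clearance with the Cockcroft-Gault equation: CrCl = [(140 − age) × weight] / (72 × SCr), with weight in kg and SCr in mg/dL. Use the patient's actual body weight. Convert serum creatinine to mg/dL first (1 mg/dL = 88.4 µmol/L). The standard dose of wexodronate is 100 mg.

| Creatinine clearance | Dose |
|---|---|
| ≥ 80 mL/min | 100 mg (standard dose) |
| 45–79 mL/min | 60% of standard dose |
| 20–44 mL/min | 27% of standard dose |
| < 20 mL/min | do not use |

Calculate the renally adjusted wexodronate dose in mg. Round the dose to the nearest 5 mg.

SCr = 208 / 88.4 = 2.353 mg/dL
CrCl = (140 − 70) × 83 / (72 × 2.353) = 5810.0 / 169.42 ≈ 34.3 mL/min
CrCl ≈ 34 mL/min → bracket 20–44 mL/min.
27% of 100 mg = 27 mg → 25 mg

25 mg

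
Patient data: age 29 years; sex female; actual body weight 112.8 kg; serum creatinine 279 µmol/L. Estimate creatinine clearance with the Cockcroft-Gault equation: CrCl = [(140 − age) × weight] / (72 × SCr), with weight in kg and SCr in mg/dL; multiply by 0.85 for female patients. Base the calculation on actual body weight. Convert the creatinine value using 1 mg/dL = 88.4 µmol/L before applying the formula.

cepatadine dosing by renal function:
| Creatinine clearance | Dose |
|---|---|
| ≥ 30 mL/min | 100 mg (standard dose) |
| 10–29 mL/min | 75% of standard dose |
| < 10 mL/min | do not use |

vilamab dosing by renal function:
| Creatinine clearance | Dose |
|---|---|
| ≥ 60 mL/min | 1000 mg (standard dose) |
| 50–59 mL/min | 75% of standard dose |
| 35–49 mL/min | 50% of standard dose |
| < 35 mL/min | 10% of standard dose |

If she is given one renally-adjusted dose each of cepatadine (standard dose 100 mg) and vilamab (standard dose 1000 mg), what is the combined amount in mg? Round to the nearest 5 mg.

600 mg

SCr = 279 / 88.4 = 3.156 mg/dL
CrCl = (140 − 29) × 112.8 / (72 × 3.156) × 0.85 = 12520.8 / 227.23 × 0.85 ≈ 46.8 mL/min
CrCl ≈ 47 mL/min.
cepatadine: ≥ 30 mL/min → 100% of 100 mg = 100 mg.
vilamab: 35–49 mL/min → 50% of 1000 mg = 500 mg.
Total = 100 + 500 = 600 mg.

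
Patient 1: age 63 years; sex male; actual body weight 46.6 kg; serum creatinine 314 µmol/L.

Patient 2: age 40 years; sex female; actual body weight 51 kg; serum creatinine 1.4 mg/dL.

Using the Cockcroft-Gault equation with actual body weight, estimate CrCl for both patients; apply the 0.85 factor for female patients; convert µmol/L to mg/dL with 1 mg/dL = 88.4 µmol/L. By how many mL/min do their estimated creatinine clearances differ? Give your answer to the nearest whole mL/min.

29 mL/min

Patient 1: SCr = 314 / 88.4 = 3.552 mg/dL
Patient 1: CrCl = (140 − 63) × 46.6 / (72 × 3.552) = 3588.2 / 255.74 ≈ 14.0 mL/min
Patient 2: CrCl = (140 − 40) × 51 / (72 × 1.4) × 0.85 = 5100.0 / 100.80 × 0.85 ≈ 43.0 mL/min
|14.0 − 43.0| = 29.0 mL/min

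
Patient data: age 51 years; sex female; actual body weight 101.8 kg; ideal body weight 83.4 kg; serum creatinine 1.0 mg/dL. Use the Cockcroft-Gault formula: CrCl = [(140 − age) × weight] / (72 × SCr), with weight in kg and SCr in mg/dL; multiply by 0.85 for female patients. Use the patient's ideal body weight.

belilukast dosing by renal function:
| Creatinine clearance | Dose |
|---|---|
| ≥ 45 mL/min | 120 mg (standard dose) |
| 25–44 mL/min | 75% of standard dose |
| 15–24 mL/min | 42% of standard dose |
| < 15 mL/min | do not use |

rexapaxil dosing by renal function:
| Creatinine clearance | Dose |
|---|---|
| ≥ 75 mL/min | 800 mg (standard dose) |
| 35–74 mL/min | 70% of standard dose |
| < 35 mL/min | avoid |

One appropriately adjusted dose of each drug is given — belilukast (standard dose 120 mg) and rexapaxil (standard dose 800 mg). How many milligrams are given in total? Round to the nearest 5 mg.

CrCl = (140 − 51) × 83.4 / (72 × 1) × 0.85 = 7422.6 / 72.00 × 0.85 ≈ 87.6 mL/min
CrCl ≈ 88 mL/min.
belilukast: ≥ 45 mL/min → 100% of 120 mg = 120 mg.
rexapaxil: ≥ 75 mL/min → 100% of 800 mg = 800 mg.
Total = 120 + 800 = 920 mg.

920 mg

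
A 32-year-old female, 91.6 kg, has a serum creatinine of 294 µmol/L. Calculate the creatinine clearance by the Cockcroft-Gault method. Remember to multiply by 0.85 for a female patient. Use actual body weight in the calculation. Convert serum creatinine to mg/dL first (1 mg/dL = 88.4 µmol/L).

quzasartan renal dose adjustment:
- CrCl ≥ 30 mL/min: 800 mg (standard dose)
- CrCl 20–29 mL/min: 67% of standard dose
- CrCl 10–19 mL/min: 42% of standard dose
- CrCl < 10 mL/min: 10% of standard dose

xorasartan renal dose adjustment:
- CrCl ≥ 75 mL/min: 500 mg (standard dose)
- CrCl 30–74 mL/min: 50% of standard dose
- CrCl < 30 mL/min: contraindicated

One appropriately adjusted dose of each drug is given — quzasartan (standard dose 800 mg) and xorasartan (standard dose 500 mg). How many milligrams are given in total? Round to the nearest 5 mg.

SCr = 294 / 88.4 = 3.326 mg/dL
CrCl = (140 − 32) × 91.6 / (72 × 3.326) × 0.85 = 9892.8 / 239.47 × 0.85 ≈ 35.1 mL/min
CrCl ≈ 35 mL/min.
quzasartan: ≥ 30 mL/min → 100% of 800 mg = 800 mg.
xorasartan: 30–74 mL/min → 50% of 500 mg = 250 mg.
Total = 800 + 250 = 1050 mg.

1050 mg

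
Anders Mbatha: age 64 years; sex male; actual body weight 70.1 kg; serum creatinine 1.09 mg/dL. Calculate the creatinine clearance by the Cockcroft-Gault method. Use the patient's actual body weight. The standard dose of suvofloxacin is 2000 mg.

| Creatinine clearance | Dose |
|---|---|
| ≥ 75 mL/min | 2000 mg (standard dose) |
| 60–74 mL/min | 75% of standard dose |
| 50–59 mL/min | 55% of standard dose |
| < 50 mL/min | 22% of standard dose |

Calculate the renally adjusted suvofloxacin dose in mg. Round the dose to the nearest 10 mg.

CrCl = (140 − 64) × 70.1 / (72 × 1.09) = 5327.6 / 78.48 ≈ 67.9 mL/min
CrCl ≈ 68 mL/min → bracket 60–74 mL/min.
75% of 2000 mg = 1500 mg

1500 mg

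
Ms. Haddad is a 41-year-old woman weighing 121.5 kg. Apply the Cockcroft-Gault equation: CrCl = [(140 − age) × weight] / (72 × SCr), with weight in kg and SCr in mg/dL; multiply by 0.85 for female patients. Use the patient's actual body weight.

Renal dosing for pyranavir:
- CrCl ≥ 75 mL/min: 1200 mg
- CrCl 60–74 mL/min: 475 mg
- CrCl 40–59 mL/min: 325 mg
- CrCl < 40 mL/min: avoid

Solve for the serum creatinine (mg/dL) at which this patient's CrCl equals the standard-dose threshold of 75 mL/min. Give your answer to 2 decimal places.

Standard dose requires CrCl ≥ 75 mL/min.
Set (140 − 41) × 121.5 × 0.85 / (72 × SCr) = 75
SCr = (140 − 41) × 121.5 × 0.85 / (72 × 75) = 1.893 mg/dL

1.89 mg/dL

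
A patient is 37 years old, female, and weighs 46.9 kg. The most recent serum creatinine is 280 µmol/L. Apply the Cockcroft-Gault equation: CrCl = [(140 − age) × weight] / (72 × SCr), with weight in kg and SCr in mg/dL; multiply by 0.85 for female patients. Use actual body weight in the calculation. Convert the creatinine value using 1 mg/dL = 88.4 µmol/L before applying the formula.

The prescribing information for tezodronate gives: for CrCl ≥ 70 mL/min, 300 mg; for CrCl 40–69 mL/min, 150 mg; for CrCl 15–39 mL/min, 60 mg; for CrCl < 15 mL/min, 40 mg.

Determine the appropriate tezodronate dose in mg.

SCr = 280 / 88.4 = 3.167 mg/dL
CrCl = (140 − 37) × 46.9 / (72 × 3.167) × 0.85 = 4830.7 / 228.02 × 0.85 ≈ 18.0 mL/min
CrCl ≈ 18 mL/min → bracket 15–39 mL/min.
Dose for this bracket: 60 mg.

60 mg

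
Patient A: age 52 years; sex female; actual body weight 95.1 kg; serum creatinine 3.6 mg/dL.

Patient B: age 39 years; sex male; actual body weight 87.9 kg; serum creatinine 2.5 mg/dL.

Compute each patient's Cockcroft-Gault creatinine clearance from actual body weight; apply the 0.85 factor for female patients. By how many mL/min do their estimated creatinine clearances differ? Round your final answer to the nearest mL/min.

Patient A: CrCl = (140 − 52) × 95.1 / (72 × 3.6) × 0.85 = 8368.8 / 259.20 × 0.85 ≈ 27.4 mL/min
Patient B: CrCl = (140 − 39) × 87.9 / (72 × 2.5) = 8877.9 / 180.00 ≈ 49.3 mL/min
|27.4 − 49.3| = 21.9 mL/min

22 mL/min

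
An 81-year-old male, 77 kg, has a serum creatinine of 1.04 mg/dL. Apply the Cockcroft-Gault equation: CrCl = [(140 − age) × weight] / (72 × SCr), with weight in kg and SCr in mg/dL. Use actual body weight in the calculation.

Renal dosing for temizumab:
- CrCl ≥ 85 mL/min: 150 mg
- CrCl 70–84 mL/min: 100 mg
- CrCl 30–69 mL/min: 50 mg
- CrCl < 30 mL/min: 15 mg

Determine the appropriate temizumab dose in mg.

50 mg

CrCl = (140 − 81) × 77 / (72 × 1.04) = 4543.0 / 74.88 ≈ 60.7 mL/min
CrCl ≈ 61 mL/min → bracket 30–69 mL/min.
Dose for this bracket: 50 mg.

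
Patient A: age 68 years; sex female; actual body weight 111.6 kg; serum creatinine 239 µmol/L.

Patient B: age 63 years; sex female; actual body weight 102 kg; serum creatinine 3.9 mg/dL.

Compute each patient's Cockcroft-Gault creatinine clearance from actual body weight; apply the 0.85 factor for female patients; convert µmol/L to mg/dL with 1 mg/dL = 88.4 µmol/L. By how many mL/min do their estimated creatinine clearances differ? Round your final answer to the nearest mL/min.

Patient A: SCr = 239 / 88.4 = 2.704 mg/dL
Patient A: CrCl = (140 − 68) × 111.6 / (72 × 2.704) × 0.85 = 8035.2 / 194.69 × 0.85 ≈ 35.1 mL/min
Patient B: CrCl = (140 − 63) × 102 / (72 × 3.9) × 0.85 = 7854.0 / 280.80 × 0.85 ≈ 23.8 mL/min
|35.1 − 23.8| = 11.3 mL/min

11 mL/min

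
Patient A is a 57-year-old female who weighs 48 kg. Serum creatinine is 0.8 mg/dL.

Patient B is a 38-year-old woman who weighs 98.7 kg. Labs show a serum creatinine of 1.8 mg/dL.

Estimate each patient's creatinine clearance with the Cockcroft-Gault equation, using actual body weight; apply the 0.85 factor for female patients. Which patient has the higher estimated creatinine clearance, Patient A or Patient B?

Patient A: CrCl = (140 − 57) × 48 / (72 × 0.8) × 0.85 = 3984.0 / 57.60 × 0.85 ≈ 58.8 mL/min
Patient B: CrCl = (140 − 38) × 98.7 / (72 × 1.8) × 0.85 = 10067.4 / 129.60 × 0.85 ≈ 66.0 mL/min
58.8 vs 66.0 mL/min → Patient B is higher.

Patient B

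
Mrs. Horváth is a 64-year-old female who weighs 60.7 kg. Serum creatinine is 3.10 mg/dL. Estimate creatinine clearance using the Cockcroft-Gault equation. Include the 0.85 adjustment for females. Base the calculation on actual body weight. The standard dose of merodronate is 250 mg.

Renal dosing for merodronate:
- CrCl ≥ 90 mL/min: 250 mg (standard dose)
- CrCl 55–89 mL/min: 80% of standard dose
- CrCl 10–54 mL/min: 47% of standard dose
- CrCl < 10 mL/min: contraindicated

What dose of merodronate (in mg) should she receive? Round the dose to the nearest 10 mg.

120 mg

CrCl = (140 − 64) × 60.7 / (72 × 3.1) × 0.85 = 4613.2 / 223.20 × 0.85 ≈ 17.6 mL/min
CrCl ≈ 18 mL/min → bracket 10–54 mL/min.
47% of 250 mg = 117.5 mg → 120 mg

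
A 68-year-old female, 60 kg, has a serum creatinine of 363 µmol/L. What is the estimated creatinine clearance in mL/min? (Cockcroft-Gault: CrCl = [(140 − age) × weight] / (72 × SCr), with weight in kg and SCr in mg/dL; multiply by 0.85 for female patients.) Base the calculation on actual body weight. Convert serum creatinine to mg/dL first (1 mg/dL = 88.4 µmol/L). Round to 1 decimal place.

12.4 mL/min

SCr = 363 / 88.4 = 4.106 mg/dL
CrCl = (140 − 68) × 60 / (72 × 4.106) × 0.85 = 4320.0 / 295.63 × 0.85 ≈ 12.4 mL/min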